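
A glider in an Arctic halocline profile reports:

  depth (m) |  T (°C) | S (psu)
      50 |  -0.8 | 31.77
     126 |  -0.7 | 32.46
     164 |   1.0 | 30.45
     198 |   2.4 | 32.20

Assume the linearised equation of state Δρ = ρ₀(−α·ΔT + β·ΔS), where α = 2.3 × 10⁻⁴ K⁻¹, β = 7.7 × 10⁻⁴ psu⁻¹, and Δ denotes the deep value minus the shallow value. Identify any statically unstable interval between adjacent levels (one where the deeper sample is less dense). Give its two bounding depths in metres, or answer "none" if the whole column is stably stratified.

Evaluate Δρ/ρ₀ = −αΔT + βΔS across each adjacent pair:
  50–126 m: −αΔT+βΔS = −(2.3 × 10⁻⁴)(+0.1)+(7.7 × 10⁻⁴)(+0.69) = 5.1 × 10⁻⁴ → stable
  126–164 m: −αΔT+βΔS = −(2.3 × 10⁻⁴)(+1.7)+(7.7 × 10⁻⁴)(-2.01) = -1.9 × 10⁻³ → UNSTABLE
  164–198 m: −αΔT+βΔS = −(2.3 × 10⁻⁴)(+1.4)+(7.7 × 10⁻⁴)(+1.75) = 1.0 × 10⁻³ → stable
The 126–164 m interval has Δρ < 0: lighter water underlies denser water.

126–164 m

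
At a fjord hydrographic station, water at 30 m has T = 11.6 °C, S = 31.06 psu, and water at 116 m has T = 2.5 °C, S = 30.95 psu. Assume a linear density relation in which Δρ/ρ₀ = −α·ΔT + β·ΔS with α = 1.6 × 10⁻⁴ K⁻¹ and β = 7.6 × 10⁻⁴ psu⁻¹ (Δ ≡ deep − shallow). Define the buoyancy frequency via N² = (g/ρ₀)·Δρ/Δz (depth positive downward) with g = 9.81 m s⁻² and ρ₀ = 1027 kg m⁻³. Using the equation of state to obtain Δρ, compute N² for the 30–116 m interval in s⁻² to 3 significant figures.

ΔT = -9.1 K, ΔS = -0.11 psu (deep − shallow).
Δρ/ρ₀ = −αΔT + βΔS = 1.456 × 10⁻³ − 8.36 × 10⁻⁵ = 1.3724 × 10⁻³, so Δρ ≈ 1.409 kg m⁻³.
N² = (g/ρ₀)·Δρ/Δz = g·(Δρ/ρ₀)/Δz = 9.81 × 1.3724 × 10⁻³ / 86 = 1.5655 × 10⁻⁴ s⁻² ≈ 1.57 × 10⁻⁴ s⁻².

1.57 × 10⁻⁴ s⁻²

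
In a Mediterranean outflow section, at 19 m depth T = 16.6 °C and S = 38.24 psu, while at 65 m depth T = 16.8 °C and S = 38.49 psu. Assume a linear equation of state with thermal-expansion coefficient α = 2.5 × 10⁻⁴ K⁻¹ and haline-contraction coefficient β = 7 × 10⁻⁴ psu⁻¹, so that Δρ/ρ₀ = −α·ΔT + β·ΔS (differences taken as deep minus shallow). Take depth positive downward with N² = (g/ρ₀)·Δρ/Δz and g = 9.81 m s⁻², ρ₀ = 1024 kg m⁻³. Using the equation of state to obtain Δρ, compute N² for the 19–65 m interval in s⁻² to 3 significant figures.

ΔT = +0.2 K, ΔS = +0.25 psu (deep − shallow).
Δρ/ρ₀ = −αΔT + βΔS = -5.00 × 10⁻⁵ + 1.75 × 10⁻⁴ = 1.25 × 10⁻⁴, so Δρ ≈ 0.1280 kg m⁻³.
N² = (g/ρ₀)·Δρ/Δz = g·(Δρ/ρ₀)/Δz = 9.81 × 1.25 × 10⁻⁴ / 46 = 2.6658 × 10⁻⁵ s⁻² ≈ 2.67 × 10⁻⁵ s⁻².

2.67 × 10⁻⁵ s⁻²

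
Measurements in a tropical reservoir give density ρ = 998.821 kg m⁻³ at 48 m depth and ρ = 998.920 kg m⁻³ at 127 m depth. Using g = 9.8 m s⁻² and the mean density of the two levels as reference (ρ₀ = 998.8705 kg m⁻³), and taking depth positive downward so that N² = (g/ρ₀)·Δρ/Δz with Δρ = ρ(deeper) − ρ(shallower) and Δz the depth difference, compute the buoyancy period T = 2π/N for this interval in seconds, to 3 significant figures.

Δρ = 998.920 − 998.821 = 0.099 kg m⁻³ over Δz = 127 − 48 = 79 m.
N² = (9.8/998.8705) × (0.099/79) = 1.2295 × 10⁻⁵ s⁻².
N = √(1.2295 × 10⁻⁵) = 3.5064 × 10⁻³ rad s⁻¹, so T = 2π/N = 1.7919 × 10³ s ≈ 1.79 × 10³ s.
N² > 0, so the interval is statically stable.

1.79 × 10³ s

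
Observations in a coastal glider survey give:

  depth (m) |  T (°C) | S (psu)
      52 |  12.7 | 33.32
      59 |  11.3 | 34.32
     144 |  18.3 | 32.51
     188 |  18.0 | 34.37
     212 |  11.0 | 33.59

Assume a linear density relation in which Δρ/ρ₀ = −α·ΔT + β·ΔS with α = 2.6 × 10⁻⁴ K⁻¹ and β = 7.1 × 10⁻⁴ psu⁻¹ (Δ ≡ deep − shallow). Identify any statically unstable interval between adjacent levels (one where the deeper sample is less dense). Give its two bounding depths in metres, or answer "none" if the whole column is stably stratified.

Evaluate Δρ/ρ₀ = −αΔT + βΔS across each adjacent pair:
  52–59 m: −αΔT+βΔS = −(2.6 × 10⁻⁴)(-1.4)+(7.1 × 10⁻⁴)(+1.00) = 1.1 × 10⁻³ → stable
  59–144 m: −αΔT+βΔS = −(2.6 × 10⁻⁴)(+7.0)+(7.1 × 10⁻⁴)(-1.81) = -3.1 × 10⁻³ → UNSTABLE
  144–188 m: −αΔT+βΔS = −(2.6 × 10⁻⁴)(-0.3)+(7.1 × 10⁻⁴)(+1.86) = 1.4 × 10⁻³ → stable
  188–212 m: −αΔT+βΔS = −(2.6 × 10⁻⁴)(-7.0)+(7.1 × 10⁻⁴)(-0.78) = 1.3 × 10⁻³ → stable
The 59–144 m interval has Δρ < 0: lighter water underlies denser water.

59–144 m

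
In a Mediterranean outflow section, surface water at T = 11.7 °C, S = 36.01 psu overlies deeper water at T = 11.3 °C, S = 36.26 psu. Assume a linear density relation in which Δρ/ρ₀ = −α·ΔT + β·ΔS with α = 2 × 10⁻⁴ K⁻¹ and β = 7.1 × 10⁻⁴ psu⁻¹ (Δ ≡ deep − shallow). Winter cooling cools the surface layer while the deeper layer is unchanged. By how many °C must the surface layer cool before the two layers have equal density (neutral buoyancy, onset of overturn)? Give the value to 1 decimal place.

Neutral buoyancy requires Δρ = 0, i.e. −α(T_deep − T_surf′) + β(S_deep − S_surf) = 0.
T_surf′ = T_deep − (β/α)·ΔS = 11.3 − (7.1 × 10⁻⁴/2 × 10⁻⁴)·(+0.25) = 10.413 °C.
Cooling required: 11.7 − (10.413) = 1.287 °C.

1.3 °C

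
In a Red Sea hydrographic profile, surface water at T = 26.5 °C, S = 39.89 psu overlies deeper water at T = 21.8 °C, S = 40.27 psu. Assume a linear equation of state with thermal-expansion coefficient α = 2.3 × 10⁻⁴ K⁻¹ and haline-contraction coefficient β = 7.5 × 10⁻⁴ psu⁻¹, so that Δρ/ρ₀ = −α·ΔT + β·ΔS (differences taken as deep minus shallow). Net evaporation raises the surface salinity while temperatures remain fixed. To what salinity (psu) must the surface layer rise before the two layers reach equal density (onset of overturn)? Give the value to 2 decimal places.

41.71 psu

Neutral buoyancy requires −α(T_deep − T_surf) + β(S_deep − S_surf′) = 0.
S_surf′ = S_deep − (α/β)·ΔT = 40.27 − (2.3 × 10⁻⁴/7.5 × 10⁻⁴)·(-4.7) = 41.7113 psu.
Increase required: 41.7113 − 39.89 = 1.8213 psu.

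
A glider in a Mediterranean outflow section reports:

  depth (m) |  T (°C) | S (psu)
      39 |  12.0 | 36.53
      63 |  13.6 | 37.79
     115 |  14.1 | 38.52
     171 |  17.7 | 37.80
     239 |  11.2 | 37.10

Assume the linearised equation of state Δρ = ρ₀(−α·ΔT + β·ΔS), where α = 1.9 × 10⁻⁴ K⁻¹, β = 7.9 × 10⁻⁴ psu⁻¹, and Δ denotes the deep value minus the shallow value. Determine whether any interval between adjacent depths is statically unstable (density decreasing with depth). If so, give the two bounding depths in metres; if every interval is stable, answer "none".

Evaluate Δρ/ρ₀ = −αΔT + βΔS across each adjacent pair:
  39–63 m: −αΔT+βΔS = −(1.9 × 10⁻⁴)(+1.6)+(7.9 × 10⁻⁴)(+1.26) = 6.9 × 10⁻⁴ → stable
  63–115 m: −αΔT+βΔS = −(1.9 × 10⁻⁴)(+0.5)+(7.9 × 10⁻⁴)(+0.73) = 4.8 × 10⁻⁴ → stable
  115–171 m: −αΔT+βΔS = −(1.9 × 10⁻⁴)(+3.6)+(7.9 × 10⁻⁴)(-0.72) = -1.3 × 10⁻³ → UNSTABLE
  171–239 m: −αΔT+βΔS = −(1.9 × 10⁻⁴)(-6.5)+(7.9 × 10⁻⁴)(-0.70) = 6.8 × 10⁻⁴ → stable
The 115–171 m interval has Δρ < 0: lighter water underlies denser water.

115–171 m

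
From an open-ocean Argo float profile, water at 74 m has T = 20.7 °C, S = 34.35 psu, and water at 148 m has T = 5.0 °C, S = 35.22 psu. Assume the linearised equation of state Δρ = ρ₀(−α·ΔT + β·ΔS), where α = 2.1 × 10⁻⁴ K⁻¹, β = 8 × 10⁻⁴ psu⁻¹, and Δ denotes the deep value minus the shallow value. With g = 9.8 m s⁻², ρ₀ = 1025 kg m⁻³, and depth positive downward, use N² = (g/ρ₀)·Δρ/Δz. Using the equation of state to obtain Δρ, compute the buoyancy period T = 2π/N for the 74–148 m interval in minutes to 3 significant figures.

4.55 min

ΔT = -15.7 K, ΔS = +0.87 psu (deep − shallow).
Δρ/ρ₀ = −αΔT + βΔS = 3.297 × 10⁻³ + 6.96 × 10⁻⁴ = 3.993 × 10⁻³, so Δρ ≈ 4.093 kg m⁻³.
N² = (g/ρ₀)·Δρ/Δz = g·(Δρ/ρ₀)/Δz = 9.8 × 3.993 × 10⁻³ / 74 = 5.2880 × 10⁻⁴ s⁻².
N = √(5.2880 × 10⁻⁴) = 0.022996 rad s⁻¹ → T = 2π/N = 273.23 s = 4.5538 min ≈ 4.55 min.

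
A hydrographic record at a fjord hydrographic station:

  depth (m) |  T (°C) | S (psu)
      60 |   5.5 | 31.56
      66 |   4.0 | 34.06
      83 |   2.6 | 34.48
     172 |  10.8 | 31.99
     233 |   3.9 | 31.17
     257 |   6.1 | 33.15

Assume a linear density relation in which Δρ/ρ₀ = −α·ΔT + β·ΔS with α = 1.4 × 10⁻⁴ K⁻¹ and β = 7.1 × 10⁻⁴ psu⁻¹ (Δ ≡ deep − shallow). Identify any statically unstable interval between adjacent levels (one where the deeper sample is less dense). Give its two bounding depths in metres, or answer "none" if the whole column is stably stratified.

83–172 m

Evaluate Δρ/ρ₀ = −αΔT + βΔS across each adjacent pair:
  60–66 m: −αΔT+βΔS = −(1.4 × 10⁻⁴)(-1.5)+(7.1 × 10⁻⁴)(+2.50) = 2.0 × 10⁻³ → stable
  66–83 m: −αΔT+βΔS = −(1.4 × 10⁻⁴)(-1.4)+(7.1 × 10⁻⁴)(+0.42) = 4.9 × 10⁻⁴ → stable
  83–172 m: −αΔT+βΔS = −(1.4 × 10⁻⁴)(+8.2)+(7.1 × 10⁻⁴)(-2.49) = -2.9 × 10⁻³ → UNSTABLE
  172–233 m: −αΔT+βΔS = −(1.4 × 10⁻⁴)(-6.9)+(7.1 × 10⁻⁴)(-0.82) = 3.8 × 10⁻⁴ → stable
  233–257 m: −αΔT+βΔS = −(1.4 × 10⁻⁴)(+2.2)+(7.1 × 10⁻⁴)(+1.98) = 1.1 × 10⁻³ → stable
The 83–172 m interval has Δρ < 0: lighter water underlies denser water.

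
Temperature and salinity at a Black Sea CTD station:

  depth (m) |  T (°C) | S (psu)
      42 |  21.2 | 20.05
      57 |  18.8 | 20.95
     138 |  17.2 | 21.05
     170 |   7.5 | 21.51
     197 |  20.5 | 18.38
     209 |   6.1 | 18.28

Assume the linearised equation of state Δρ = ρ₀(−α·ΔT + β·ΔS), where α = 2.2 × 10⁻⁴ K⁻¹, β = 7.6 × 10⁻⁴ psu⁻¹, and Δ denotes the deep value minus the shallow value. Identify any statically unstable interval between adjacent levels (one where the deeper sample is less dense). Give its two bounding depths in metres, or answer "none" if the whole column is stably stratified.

170–197 m

Evaluate Δρ/ρ₀ = −αΔT + βΔS across each adjacent pair:
  42–57 m: −αΔT+βΔS = −(2.2 × 10⁻⁴)(-2.4)+(7.6 × 10⁻⁴)(+0.90) = 1.2 × 10⁻³ → stable
  57–138 m: −αΔT+βΔS = −(2.2 × 10⁻⁴)(-1.6)+(7.6 × 10⁻⁴)(+0.10) = 4.3 × 10⁻⁴ → stable
  138–170 m: −αΔT+βΔS = −(2.2 × 10⁻⁴)(-9.7)+(7.6 × 10⁻⁴)(+0.46) = 2.5 × 10⁻³ → stable
  170–197 m: −αΔT+βΔS = −(2.2 × 10⁻⁴)(+13.0)+(7.6 × 10⁻⁴)(-3.13) = -5.2 × 10⁻³ → UNSTABLE
  197–209 m: −αΔT+βΔS = −(2.2 × 10⁻⁴)(-14.4)+(7.6 × 10⁻⁴)(-0.10) = 3.1 × 10⁻³ → stable
The 170–197 m interval has Δρ < 0: lighter water underlies denser water.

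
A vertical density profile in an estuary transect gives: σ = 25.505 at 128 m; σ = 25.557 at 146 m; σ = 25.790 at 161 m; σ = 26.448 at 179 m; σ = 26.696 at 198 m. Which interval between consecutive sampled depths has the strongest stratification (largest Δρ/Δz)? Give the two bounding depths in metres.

Compute the density gradient over each adjacent pair:
  128–146 m: Δρ/Δz = 0.052/18 = 2.9 × 10⁻³ kg m⁻⁴
  146–161 m: Δρ/Δz = 0.233/15 = 0.016 kg m⁻⁴
  161–179 m: Δρ/Δz = 0.658/18 = 0.037 kg m⁻⁴
  179–198 m: Δρ/Δz = 0.248/19 = 0.013 kg m⁻⁴
The largest gradient is in the 161–179 m interval — the pycnocline.

161–179 m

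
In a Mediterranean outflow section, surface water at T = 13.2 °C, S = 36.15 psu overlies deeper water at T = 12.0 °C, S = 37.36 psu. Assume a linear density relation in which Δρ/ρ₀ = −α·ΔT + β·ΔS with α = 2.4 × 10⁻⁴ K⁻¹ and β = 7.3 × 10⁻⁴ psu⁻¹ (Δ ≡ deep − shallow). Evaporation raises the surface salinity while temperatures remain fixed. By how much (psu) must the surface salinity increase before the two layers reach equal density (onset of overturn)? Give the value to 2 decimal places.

Neutral buoyancy requires −α(T_deep − T_surf) + β(S_deep − S_surf′) = 0.
S_surf′ = S_deep − (α/β)·ΔT = 37.36 − (2.4 × 10⁻⁴/7.3 × 10⁻⁴)·(-1.2) = 37.7545 psu.
Increase required: 37.7545 − 36.15 = 1.6045 psu.

1.60 psu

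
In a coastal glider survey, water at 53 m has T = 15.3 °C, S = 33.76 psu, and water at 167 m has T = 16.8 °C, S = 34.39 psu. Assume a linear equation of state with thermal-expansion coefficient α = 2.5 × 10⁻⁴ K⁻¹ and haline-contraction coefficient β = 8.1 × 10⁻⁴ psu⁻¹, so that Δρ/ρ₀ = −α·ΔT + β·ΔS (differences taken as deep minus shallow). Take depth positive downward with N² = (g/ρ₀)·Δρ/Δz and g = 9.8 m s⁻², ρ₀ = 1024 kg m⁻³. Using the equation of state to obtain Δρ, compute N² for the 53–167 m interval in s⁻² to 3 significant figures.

ΔT = +1.5 K, ΔS = +0.63 psu (deep − shallow).
Δρ/ρ₀ = −αΔT + βΔS = -3.75 × 10⁻⁴ + 5.103 × 10⁻⁴ = 1.353 × 10⁻⁴, so Δρ ≈ 0.1385 kg m⁻³.
N² = (g/ρ₀)·Δρ/Δz = g·(Δρ/ρ₀)/Δz = 9.8 × 1.353 × 10⁻⁴ / 114 = 1.1631 × 10⁻⁵ s⁻² ≈ 1.16 × 10⁻⁵ s⁻².

1.16 × 10⁻⁵ s⁻²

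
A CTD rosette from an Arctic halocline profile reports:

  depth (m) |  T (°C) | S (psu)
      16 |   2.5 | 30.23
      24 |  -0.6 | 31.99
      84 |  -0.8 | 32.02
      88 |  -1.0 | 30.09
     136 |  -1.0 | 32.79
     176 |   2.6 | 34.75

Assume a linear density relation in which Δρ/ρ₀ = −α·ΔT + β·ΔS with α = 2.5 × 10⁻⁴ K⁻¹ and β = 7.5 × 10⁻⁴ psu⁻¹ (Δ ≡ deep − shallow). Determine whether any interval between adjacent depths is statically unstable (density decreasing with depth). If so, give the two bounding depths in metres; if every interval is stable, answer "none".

84–88 m

Evaluate Δρ/ρ₀ = −αΔT + βΔS across each adjacent pair:
  16–24 m: −αΔT+βΔS = −(2.5 × 10⁻⁴)(-3.1)+(7.5 × 10⁻⁴)(+1.76) = 2.1 × 10⁻³ → stable
  24–84 m: −αΔT+βΔS = −(2.5 × 10⁻⁴)(-0.2)+(7.5 × 10⁻⁴)(+0.03) = 7.3 × 10⁻⁵ → stable
  84–88 m: −αΔT+βΔS = −(2.5 × 10⁻⁴)(-0.2)+(7.5 × 10⁻⁴)(-1.93) = -1.4 × 10⁻³ → UNSTABLE
  88–136 m: −αΔT+βΔS = −(2.5 × 10⁻⁴)(+0.0)+(7.5 × 10⁻⁴)(+2.70) = 2.0 × 10⁻³ → stable
  136–176 m: −αΔT+βΔS = −(2.5 × 10⁻⁴)(+3.6)+(7.5 × 10⁻⁴)(+1.96) = 5.7 × 10⁻⁴ → stable
The 84–88 m interval has Δρ < 0: lighter water underlies denser water.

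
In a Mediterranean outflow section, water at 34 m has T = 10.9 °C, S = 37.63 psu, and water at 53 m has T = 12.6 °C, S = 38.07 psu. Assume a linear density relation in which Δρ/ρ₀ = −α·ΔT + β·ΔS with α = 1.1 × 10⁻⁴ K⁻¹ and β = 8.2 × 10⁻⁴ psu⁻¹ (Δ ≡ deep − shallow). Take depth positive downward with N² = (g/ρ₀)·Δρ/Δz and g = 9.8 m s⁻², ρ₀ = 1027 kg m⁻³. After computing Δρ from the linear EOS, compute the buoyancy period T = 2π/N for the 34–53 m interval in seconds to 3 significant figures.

664 s

ΔT = +1.7 K, ΔS = +0.44 psu (deep − shallow).
Δρ/ρ₀ = −αΔT + βΔS = -1.87 × 10⁻⁴ + 3.608 × 10⁻⁴ = 1.738 × 10⁻⁴, so Δρ ≈ 0.1785 kg m⁻³.
N² = (g/ρ₀)·Δρ/Δz = g·(Δρ/ρ₀)/Δz = 9.8 × 1.738 × 10⁻⁴ / 19 = 8.9644 × 10⁻⁵ s⁻².
N = √(8.9644 × 10⁻⁵) = 9.4681 × 10⁻³ rad s⁻¹ → T = 2π/N = 663.62 s ≈ 664 s.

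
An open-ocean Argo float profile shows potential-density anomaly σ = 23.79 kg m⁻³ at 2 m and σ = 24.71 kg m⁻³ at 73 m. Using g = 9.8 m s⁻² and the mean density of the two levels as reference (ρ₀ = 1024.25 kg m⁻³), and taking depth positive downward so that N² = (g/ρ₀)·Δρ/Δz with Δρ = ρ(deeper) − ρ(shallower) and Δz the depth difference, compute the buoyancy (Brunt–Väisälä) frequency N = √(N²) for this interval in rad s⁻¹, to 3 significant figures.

0.0111 rad s⁻¹

Δρ = 1024.71 − 1023.79 = 0.92 kg m⁻³ over Δz = 73 − 2 = 71 m.
N² = (9.8/1024.25) × (0.92/71) = 1.2398 × 10⁻⁴ s⁻².
N = √(1.2398 × 10⁻⁴) = 0.011135 rad s⁻¹ ≈ 0.0111 rad s⁻¹.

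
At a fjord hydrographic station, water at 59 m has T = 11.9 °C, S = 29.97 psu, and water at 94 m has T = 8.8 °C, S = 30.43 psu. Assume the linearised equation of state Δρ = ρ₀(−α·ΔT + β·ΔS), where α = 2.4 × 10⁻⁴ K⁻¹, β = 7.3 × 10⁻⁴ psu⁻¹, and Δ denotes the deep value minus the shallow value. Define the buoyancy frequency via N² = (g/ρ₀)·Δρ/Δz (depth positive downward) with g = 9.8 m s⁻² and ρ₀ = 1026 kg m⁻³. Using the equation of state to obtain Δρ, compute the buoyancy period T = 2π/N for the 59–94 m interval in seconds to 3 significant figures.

ΔT = -3.1 K, ΔS = +0.46 psu (deep − shallow).
Δρ/ρ₀ = −αΔT + βΔS = 7.44 × 10⁻⁴ + 3.358 × 10⁻⁴ = 1.0798 × 10⁻³, so Δρ ≈ 1.108 kg m⁻³.
N² = (g/ρ₀)·Δρ/Δz = g·(Δρ/ρ₀)/Δz = 9.8 × 1.0798 × 10⁻³ / 35 = 3.0234 × 10⁻⁴ s⁻².
N = √(3.0234 × 10⁻⁴) = 0.017388 rad s⁻¹ → T = 2π/N = 361.35 s ≈ 361 s.

361 s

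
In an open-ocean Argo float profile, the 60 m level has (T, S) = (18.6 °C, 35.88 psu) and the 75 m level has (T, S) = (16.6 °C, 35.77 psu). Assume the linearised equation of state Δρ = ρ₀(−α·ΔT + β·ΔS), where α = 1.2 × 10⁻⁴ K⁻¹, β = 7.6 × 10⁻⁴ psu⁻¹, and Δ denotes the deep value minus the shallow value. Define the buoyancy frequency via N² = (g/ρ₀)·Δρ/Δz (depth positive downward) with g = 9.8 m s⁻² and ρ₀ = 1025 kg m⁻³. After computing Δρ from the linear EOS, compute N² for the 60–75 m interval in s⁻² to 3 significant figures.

ΔT = -2.0 K, ΔS = -0.11 psu (deep − shallow).
Δρ/ρ₀ = −αΔT + βΔS = 2.40 × 10⁻⁴ − 8.36 × 10⁻⁵ = 1.564 × 10⁻⁴, so Δρ ≈ 0.1603 kg m⁻³.
N² = (g/ρ₀)·Δρ/Δz = g·(Δρ/ρ₀)/Δz = 9.8 × 1.564 × 10⁻⁴ / 15 = 1.0218 × 10⁻⁴ s⁻² ≈ 1.02 × 10⁻⁴ s⁻².

1.02 × 10⁻⁴ s⁻²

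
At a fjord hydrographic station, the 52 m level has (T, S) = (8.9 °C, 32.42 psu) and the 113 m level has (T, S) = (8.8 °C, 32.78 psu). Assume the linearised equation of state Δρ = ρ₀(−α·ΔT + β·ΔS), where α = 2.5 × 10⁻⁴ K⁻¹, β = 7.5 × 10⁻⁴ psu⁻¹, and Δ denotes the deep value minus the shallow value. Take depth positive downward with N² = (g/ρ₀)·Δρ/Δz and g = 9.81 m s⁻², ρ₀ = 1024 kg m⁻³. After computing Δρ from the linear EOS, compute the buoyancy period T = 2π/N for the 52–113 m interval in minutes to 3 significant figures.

15.2 min

ΔT = -0.1 K, ΔS = +0.36 psu (deep − shallow).
Δρ/ρ₀ = −αΔT + βΔS = 2.50 × 10⁻⁵ + 2.70 × 10⁻⁴ = 2.95 × 10⁻⁴, so Δρ ≈ 0.3021 kg m⁻³.
N² = (g/ρ₀)·Δρ/Δz = g·(Δρ/ρ₀)/Δz = 9.81 × 2.95 × 10⁻⁴ / 61 = 4.7442 × 10⁻⁵ s⁻².
N = √(4.7442 × 10⁻⁵) = 6.8878 × 10⁻³ rad s⁻¹ → T = 2π/N = 912.22 s = 15.204 min ≈ 15.2 min.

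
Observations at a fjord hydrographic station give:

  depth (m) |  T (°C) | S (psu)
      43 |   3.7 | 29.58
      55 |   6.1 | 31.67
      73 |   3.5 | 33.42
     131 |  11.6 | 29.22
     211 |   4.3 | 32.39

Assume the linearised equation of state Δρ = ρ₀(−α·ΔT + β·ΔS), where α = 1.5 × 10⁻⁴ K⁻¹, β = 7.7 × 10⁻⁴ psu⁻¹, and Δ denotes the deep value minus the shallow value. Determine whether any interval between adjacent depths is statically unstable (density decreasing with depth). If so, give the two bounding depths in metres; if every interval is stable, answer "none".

73–131 m

Evaluate Δρ/ρ₀ = −αΔT + βΔS across each adjacent pair:
  43–55 m: −αΔT+βΔS = −(1.5 × 10⁻⁴)(+2.4)+(7.7 × 10⁻⁴)(+2.09) = 1.2 × 10⁻³ → stable
  55–73 m: −αΔT+βΔS = −(1.5 × 10⁻⁴)(-2.6)+(7.7 × 10⁻⁴)(+1.75) = 1.7 × 10⁻³ → stable
  73–131 m: −αΔT+βΔS = −(1.5 × 10⁻⁴)(+8.1)+(7.7 × 10⁻⁴)(-4.20) = -4.4 × 10⁻³ → UNSTABLE
  131–211 m: −αΔT+βΔS = −(1.5 × 10⁻⁴)(-7.3)+(7.7 × 10⁻⁴)(+3.17) = 3.5 × 10⁻³ → stable
The 73–131 m interval has Δρ < 0: lighter water underlies denser water.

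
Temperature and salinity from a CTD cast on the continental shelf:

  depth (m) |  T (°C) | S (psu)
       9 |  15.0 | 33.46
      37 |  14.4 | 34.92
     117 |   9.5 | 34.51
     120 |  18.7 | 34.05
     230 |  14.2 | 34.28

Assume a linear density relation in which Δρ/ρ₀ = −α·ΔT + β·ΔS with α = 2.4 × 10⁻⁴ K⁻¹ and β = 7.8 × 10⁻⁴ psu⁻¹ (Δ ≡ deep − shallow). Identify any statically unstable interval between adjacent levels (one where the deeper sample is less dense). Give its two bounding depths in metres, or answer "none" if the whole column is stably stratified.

117–120 m

Evaluate Δρ/ρ₀ = −αΔT + βΔS across each adjacent pair:
  9–37 m: −αΔT+βΔS = −(2.4 × 10⁻⁴)(-0.6)+(7.8 × 10⁻⁴)(+1.46) = 1.3 × 10⁻³ → stable
  37–117 m: −αΔT+βΔS = −(2.4 × 10⁻⁴)(-4.9)+(7.8 × 10⁻⁴)(-0.41) = 8.6 × 10⁻⁴ → stable
  117–120 m: −αΔT+βΔS = −(2.4 × 10⁻⁴)(+9.2)+(7.8 × 10⁻⁴)(-0.46) = -2.6 × 10⁻³ → UNSTABLE
  120–230 m: −αΔT+βΔS = −(2.4 × 10⁻⁴)(-4.5)+(7.8 × 10⁻⁴)(+0.23) = 1.3 × 10⁻³ → stable
The 117–120 m interval has Δρ < 0: lighter water underlies denser water.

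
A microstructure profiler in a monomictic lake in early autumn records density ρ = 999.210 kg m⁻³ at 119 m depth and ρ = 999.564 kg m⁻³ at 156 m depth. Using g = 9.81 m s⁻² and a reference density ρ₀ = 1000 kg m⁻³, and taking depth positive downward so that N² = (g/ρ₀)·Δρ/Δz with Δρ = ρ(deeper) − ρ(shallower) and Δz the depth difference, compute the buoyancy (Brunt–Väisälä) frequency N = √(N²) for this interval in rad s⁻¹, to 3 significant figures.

9.69 × 10⁻³ rad s⁻¹

Δρ = 999.564 − 999.210 = 0.354 kg m⁻³ over Δz = 156 − 119 = 37 m.
N² = (9.81/1000) × (0.354/37) = 9.3858 × 10⁻⁵ s⁻².
N = √(9.3858 × 10⁻⁵) = 9.6880 × 10⁻³ rad s⁻¹ ≈ 9.69 × 10⁻³ rad s⁻¹.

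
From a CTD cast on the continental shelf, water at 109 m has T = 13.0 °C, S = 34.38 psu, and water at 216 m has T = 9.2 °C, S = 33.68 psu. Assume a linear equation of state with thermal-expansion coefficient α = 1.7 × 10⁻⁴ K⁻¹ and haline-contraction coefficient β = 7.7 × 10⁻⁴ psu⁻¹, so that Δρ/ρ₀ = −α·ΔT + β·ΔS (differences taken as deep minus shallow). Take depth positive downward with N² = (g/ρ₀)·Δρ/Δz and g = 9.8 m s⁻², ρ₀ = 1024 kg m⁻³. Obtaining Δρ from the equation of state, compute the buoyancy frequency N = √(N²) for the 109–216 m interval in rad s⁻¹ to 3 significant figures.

ΔT = -3.8 K, ΔS = -0.70 psu (deep − shallow).
Δρ/ρ₀ = −αΔT + βΔS = 6.46 × 10⁻⁴ − 5.39 × 10⁻⁴ = 1.07 × 10⁻⁴, so Δρ ≈ 0.1096 kg m⁻³.
N² = (g/ρ₀)·Δρ/Δz = g·(Δρ/ρ₀)/Δz = 9.8 × 1.07 × 10⁻⁴ / 107 = 9.8000 × 10⁻⁶ s⁻².
N = √(9.8000 × 10⁻⁶) = 3.1305 × 10⁻³ rad s⁻¹ ≈ 3.13 × 10⁻³ rad s⁻¹.

3.13 × 10⁻³ rad s⁻¹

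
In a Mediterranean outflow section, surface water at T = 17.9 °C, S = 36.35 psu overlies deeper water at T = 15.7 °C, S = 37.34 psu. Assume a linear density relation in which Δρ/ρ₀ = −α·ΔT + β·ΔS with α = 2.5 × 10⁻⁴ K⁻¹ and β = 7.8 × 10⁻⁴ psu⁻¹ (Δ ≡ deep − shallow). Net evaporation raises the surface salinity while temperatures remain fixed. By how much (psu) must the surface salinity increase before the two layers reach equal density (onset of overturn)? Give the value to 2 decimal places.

Neutral buoyancy requires −α(T_deep − T_surf) + β(S_deep − S_surf′) = 0.
S_surf′ = S_deep − (α/β)·ΔT = 37.34 − (2.5 × 10⁻⁴/7.8 × 10⁻⁴)·(-2.2) = 38.0451 psu.
Increase required: 38.0451 − 36.35 = 1.6951 psu.

1.70 psu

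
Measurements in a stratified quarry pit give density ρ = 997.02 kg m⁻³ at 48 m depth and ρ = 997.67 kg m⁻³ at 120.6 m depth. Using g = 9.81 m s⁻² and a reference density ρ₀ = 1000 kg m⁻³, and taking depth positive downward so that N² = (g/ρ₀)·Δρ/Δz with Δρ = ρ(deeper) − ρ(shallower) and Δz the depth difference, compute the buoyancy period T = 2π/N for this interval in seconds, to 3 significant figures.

Δρ = 997.67 − 997.02 = 0.65 kg m⁻³ over Δz = 120.6 − 48 = 72.6 m.
N² = (9.81/1000) × (0.65/72.6) = 8.7831 × 10⁻⁵ s⁻².
N = √(8.7831 × 10⁻⁵) = 9.3718 × 10⁻³ rad s⁻¹, so T = 2π/N = 670.44 s ≈ 670 s.

670 s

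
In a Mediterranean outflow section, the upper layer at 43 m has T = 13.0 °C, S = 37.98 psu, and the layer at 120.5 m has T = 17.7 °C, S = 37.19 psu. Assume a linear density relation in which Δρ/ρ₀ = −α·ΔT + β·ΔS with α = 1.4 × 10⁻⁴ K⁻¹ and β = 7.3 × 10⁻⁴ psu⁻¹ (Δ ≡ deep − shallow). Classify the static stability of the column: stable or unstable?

unstable

ΔT = 17.7 − 13.0 = +4.7 K and ΔS = 37.19 − 37.98 = -0.79 psu (deep − shallow).
−αΔT = -6.58 × 10⁻⁴; βΔS = -5.767 × 10⁻⁴; sum Δρ/ρ₀ = -1.2347 × 10⁻³.
Δρ/ρ₀ < 0, so Δρ < 0: deeper water is lighter → statically unstable; the column would overturn.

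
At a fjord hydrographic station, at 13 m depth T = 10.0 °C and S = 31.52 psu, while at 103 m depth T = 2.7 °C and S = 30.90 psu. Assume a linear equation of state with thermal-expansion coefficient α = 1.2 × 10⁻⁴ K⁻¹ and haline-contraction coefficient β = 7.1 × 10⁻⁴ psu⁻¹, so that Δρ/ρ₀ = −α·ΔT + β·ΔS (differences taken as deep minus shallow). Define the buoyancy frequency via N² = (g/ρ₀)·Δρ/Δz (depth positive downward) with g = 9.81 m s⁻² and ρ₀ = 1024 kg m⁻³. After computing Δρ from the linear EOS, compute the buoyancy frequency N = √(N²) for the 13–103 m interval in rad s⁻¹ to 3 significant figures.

6.89 × 10⁻³ rad s⁻¹

ΔT = -7.3 K, ΔS = -0.62 psu (deep − shallow).
Δρ/ρ₀ = −αΔT + βΔS = 8.76 × 10⁻⁴ − 4.402 × 10⁻⁴ = 4.358 × 10⁻⁴, so Δρ ≈ 0.4463 kg m⁻³.
N² = (g/ρ₀)·Δρ/Δz = g·(Δρ/ρ₀)/Δz = 9.81 × 4.358 × 10⁻⁴ / 90 = 4.7502 × 10⁻⁵ s⁻².
N = √(4.7502 × 10⁻⁵) = 6.8922 × 10⁻³ rad s⁻¹ ≈ 6.89 × 10⁻³ rad s⁻¹.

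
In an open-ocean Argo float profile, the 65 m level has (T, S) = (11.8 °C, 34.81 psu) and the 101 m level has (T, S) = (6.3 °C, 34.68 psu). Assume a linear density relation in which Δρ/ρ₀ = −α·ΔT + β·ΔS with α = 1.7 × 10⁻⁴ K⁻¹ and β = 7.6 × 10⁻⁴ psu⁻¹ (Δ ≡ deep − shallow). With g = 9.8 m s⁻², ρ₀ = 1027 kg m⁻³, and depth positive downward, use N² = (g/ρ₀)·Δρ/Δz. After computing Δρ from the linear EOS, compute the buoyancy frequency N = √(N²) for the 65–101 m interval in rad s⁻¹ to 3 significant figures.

ΔT = -5.5 K, ΔS = -0.13 psu (deep − shallow).
Δρ/ρ₀ = −αΔT + βΔS = 9.35 × 10⁻⁴ − 9.88 × 10⁻⁵ = 8.362 × 10⁻⁴, so Δρ ≈ 0.8588 kg m⁻³.
N² = (g/ρ₀)·Δρ/Δz = g·(Δρ/ρ₀)/Δz = 9.8 × 8.362 × 10⁻⁴ / 36 = 2.2763 × 10⁻⁴ s⁻².
N = √(2.2763 × 10⁻⁴) = 0.015087 rad s⁻¹ ≈ 0.0151 rad s⁻¹.

0.0151 rad s⁻¹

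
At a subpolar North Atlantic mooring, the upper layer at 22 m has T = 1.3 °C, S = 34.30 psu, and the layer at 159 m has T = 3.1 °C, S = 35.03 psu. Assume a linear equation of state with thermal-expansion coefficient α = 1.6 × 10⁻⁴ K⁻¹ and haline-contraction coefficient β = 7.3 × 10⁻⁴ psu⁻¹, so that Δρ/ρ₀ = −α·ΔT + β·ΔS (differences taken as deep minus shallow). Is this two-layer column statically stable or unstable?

stable

ΔT = 3.1 − 1.3 = +1.8 K and ΔS = 35.03 − 34.30 = +0.73 psu (deep − shallow).
−αΔT = -2.88 × 10⁻⁴; βΔS = 5.329 × 10⁻⁴; sum Δρ/ρ₀ = 2.449 × 10⁻⁴.
Δρ/ρ₀ > 0, so Δρ > 0: deeper water is denser → statically stable.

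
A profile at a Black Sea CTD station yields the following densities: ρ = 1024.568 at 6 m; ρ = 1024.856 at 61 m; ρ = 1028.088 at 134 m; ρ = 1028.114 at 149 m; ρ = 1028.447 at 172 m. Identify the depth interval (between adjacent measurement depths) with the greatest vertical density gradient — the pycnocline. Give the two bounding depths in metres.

61–134 m

Compute the density gradient over each adjacent pair:
  6–61 m: Δρ/Δz = 0.288/55 = 5.2 × 10⁻³ kg m⁻⁴
  61–134 m: Δρ/Δz = 3.232/73 = 0.044 kg m⁻⁴
  134–149 m: Δρ/Δz = 0.026/15 = 1.7 × 10⁻³ kg m⁻⁴
  149–172 m: Δρ/Δz = 0.333/23 = 0.014 kg m⁻⁴
The largest gradient is in the 61–134 m interval — the pycnocline.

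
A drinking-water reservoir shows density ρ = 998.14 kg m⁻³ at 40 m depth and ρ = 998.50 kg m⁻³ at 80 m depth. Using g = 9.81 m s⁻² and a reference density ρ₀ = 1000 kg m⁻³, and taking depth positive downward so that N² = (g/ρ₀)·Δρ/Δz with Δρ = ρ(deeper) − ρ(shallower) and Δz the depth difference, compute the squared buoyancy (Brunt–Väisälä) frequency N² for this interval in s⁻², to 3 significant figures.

Δρ = 998.50 − 998.14 = 0.36 kg m⁻³ over Δz = 80 − 40 = 40 m.
N² = (9.81/1000) × (0.36/40) = 8.8290 × 10⁻⁵ s⁻² ≈ 8.83 × 10⁻⁵ s⁻².

8.83 × 10⁻⁵ s⁻²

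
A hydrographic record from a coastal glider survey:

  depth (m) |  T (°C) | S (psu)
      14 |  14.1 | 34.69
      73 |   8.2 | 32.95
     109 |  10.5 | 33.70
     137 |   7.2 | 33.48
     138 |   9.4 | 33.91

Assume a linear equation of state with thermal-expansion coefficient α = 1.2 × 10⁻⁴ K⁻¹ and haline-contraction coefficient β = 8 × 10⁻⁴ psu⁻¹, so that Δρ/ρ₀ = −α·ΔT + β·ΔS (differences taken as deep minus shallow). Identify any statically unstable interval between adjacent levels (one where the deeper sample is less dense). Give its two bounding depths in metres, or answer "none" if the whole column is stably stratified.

Evaluate Δρ/ρ₀ = −αΔT + βΔS across each adjacent pair:
  14–73 m: −αΔT+βΔS = −(1.2 × 10⁻⁴)(-5.9)+(8 × 10⁻⁴)(-1.74) = -6.8 × 10⁻⁴ → UNSTABLE
  73–109 m: −αΔT+βΔS = −(1.2 × 10⁻⁴)(+2.3)+(8 × 10⁻⁴)(+0.75) = 3.2 × 10⁻⁴ → stable
  109–137 m: −αΔT+βΔS = −(1.2 × 10⁻⁴)(-3.3)+(8 × 10⁻⁴)(-0.22) = 2.2 × 10⁻⁴ → stable
  137–138 m: −αΔT+βΔS = −(1.2 × 10⁻⁴)(+2.2)+(8 × 10⁻⁴)(+0.43) = 8.0 × 10⁻⁵ → stable
The 14–73 m interval has Δρ < 0: lighter water underlies denser water.

14–73 m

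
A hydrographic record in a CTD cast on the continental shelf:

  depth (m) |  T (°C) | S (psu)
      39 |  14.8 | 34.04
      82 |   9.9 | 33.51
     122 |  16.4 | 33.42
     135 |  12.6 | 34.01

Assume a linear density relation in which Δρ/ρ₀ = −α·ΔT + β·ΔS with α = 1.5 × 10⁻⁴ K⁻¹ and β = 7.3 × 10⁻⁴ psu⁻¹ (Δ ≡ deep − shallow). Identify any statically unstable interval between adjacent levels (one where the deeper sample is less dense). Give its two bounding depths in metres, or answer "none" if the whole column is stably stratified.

82–122 m

Evaluate Δρ/ρ₀ = −αΔT + βΔS across each adjacent pair:
  39–82 m: −αΔT+βΔS = −(1.5 × 10⁻⁴)(-4.9)+(7.3 × 10⁻⁴)(-0.53) = 3.5 × 10⁻⁴ → stable
  82–122 m: −αΔT+βΔS = −(1.5 × 10⁻⁴)(+6.5)+(7.3 × 10⁻⁴)(-0.09) = -1.0 × 10⁻³ → UNSTABLE
  122–135 m: −αΔT+βΔS = −(1.5 × 10⁻⁴)(-3.8)+(7.3 × 10⁻⁴)(+0.59) = 1.0 × 10⁻³ → stable
The 82–122 m interval has Δρ < 0: lighter water underlies denser water.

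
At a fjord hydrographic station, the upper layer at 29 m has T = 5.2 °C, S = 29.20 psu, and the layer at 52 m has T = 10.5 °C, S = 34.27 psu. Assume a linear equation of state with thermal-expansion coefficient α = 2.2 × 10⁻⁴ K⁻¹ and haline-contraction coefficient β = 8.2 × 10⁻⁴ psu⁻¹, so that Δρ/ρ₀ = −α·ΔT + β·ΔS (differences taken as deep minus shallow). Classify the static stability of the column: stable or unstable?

ΔT = 10.5 − 5.2 = +5.3 K and ΔS = 34.27 − 29.20 = +5.07 psu (deep − shallow).
−αΔT = -1.166 × 10⁻³; βΔS = 4.1574 × 10⁻³; sum Δρ/ρ₀ = 2.9914 × 10⁻³.
Δρ/ρ₀ > 0, so Δρ > 0: deeper water is denser → statically stable.

stable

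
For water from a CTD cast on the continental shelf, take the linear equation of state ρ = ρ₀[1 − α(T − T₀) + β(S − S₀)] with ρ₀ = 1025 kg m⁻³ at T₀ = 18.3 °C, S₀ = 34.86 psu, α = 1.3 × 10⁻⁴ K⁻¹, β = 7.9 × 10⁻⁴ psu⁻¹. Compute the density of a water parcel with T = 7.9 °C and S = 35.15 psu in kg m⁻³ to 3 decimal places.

1026.621 kg m⁻³

T − T₀ = -10.4 K, S − S₀ = +0.29 psu.
Bracket = 1 − α·(-10.4) + β·(+0.29) = 1 + (1.5811 × 10⁻³) = 1.0015811.
ρ = 1025 × 1.0015811 = 1026.621 kg m⁻³.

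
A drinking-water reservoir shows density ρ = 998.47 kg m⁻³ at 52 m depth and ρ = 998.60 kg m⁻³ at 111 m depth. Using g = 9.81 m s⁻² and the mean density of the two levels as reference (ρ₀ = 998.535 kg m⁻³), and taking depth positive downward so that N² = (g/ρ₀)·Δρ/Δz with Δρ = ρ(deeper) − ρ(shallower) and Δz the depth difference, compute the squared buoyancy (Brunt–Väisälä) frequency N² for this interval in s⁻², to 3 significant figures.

Δρ = 998.60 − 998.47 = 0.13 kg m⁻³ over Δz = 111 − 52 = 59 m.
N² = (9.81/998.535) × (0.13/59) = 2.1647 × 10⁻⁵ s⁻² ≈ 2.16 × 10⁻⁵ s⁻².

2.16 × 10⁻⁵ s⁻²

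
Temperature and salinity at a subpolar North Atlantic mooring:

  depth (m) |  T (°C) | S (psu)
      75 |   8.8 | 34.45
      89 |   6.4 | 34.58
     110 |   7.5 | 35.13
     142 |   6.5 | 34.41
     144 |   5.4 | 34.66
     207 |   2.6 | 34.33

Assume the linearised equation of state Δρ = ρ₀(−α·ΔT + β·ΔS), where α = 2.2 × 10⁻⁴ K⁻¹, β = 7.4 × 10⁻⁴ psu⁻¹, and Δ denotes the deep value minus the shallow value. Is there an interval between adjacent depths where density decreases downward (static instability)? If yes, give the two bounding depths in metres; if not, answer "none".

110–142 m

Evaluate Δρ/ρ₀ = −αΔT + βΔS across each adjacent pair:
  75–89 m: −αΔT+βΔS = −(2.2 × 10⁻⁴)(-2.4)+(7.4 × 10⁻⁴)(+0.13) = 6.2 × 10⁻⁴ → stable
  89–110 m: −αΔT+βΔS = −(2.2 × 10⁻⁴)(+1.1)+(7.4 × 10⁻⁴)(+0.55) = 1.6 × 10⁻⁴ → stable
  110–142 m: −αΔT+βΔS = −(2.2 × 10⁻⁴)(-1.0)+(7.4 × 10⁻⁴)(-0.72) = -3.1 × 10⁻⁴ → UNSTABLE
  142–144 m: −αΔT+βΔS = −(2.2 × 10⁻⁴)(-1.1)+(7.4 × 10⁻⁴)(+0.25) = 4.3 × 10⁻⁴ → stable
  144–207 m: −αΔT+βΔS = −(2.2 × 10⁻⁴)(-2.8)+(7.4 × 10⁻⁴)(-0.33) = 3.7 × 10⁻⁴ → stable
The 110–142 m interval has Δρ < 0: lighter water underlies denser water.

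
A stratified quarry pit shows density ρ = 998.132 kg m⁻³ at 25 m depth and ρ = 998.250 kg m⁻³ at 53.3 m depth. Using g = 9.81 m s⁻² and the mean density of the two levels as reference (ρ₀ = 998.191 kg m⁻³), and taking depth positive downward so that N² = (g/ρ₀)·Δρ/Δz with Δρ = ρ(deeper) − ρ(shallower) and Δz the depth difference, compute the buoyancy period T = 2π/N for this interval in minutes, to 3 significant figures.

Δρ = 998.250 − 998.132 = 0.118 kg m⁻³ over Δz = 53.3 − 25 = 28.3 m.
N² = (9.81/998.191) × (0.118/28.3) = 4.0978 × 10⁻⁵ s⁻².
N = √(4.0978 × 10⁻⁵) = 6.4014 × 10⁻³ rad s⁻¹, so T = 2π/N = 981.53 s = 16.359 min ≈ 16.4 min.

16.4 min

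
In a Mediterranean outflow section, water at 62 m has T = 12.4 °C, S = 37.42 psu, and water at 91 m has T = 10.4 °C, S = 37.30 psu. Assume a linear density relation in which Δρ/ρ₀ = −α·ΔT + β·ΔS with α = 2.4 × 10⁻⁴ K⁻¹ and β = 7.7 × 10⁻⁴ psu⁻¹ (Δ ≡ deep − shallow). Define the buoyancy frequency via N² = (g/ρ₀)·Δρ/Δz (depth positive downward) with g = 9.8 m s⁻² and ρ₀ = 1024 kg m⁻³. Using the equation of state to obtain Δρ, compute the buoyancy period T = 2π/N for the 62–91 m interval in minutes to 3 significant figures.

9.15 min

ΔT = -2.0 K, ΔS = -0.12 psu (deep − shallow).
Δρ/ρ₀ = −αΔT + βΔS = 4.80 × 10⁻⁴ − 9.24 × 10⁻⁵ = 3.876 × 10⁻⁴, so Δρ ≈ 0.3969 kg m⁻³.
N² = (g/ρ₀)·Δρ/Δz = g·(Δρ/ρ₀)/Δz = 9.8 × 3.876 × 10⁻⁴ / 29 = 1.3098 × 10⁻⁴ s⁻².
N = √(1.3098 × 10⁻⁴) = 0.011445 rad s⁻¹ → T = 2π/N = 548.99 s = 9.1498 min ≈ 9.15 min.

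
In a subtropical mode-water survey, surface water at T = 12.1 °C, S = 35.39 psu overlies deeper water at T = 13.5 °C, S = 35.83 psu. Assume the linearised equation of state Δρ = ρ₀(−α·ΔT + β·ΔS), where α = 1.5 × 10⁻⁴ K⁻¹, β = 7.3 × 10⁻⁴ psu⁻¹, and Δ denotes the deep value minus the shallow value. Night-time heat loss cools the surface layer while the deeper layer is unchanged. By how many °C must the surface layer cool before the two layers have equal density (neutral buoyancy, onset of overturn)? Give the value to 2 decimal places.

Neutral buoyancy requires Δρ = 0, i.e. −α(T_deep − T_surf′) + β(S_deep − S_surf) = 0.
T_surf′ = T_deep − (β/α)·ΔS = 13.5 − (7.3 × 10⁻⁴/1.5 × 10⁻⁴)·(+0.44) = 11.3587 °C.
Cooling required: 12.1 − (11.3587) = 0.7413 °C.

0.74 °C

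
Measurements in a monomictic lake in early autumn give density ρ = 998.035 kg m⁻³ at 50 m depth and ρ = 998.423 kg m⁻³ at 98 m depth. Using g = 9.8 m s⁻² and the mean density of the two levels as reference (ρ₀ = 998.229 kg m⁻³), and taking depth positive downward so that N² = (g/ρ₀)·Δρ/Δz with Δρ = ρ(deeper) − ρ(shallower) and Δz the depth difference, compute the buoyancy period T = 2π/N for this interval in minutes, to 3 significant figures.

11.8 min

Δρ = 998.423 − 998.035 = 0.388 kg m⁻³ over Δz = 98 − 50 = 48 m.
N² = (9.8/998.229) × (0.388/48) = 7.9357 × 10⁻⁵ s⁻².
N = √(7.9357 × 10⁻⁵) = 8.9083 × 10⁻³ rad s⁻¹, so T = 2π/N = 705.32 s = 11.755 min ≈ 11.8 min.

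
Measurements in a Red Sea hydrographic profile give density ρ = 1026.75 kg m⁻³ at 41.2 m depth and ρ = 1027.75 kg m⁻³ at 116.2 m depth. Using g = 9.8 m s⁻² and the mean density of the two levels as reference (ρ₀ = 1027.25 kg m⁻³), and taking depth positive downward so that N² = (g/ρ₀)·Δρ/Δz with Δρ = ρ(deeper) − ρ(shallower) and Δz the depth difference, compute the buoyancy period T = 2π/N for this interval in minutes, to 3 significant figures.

Δρ = 1027.75 − 1026.75 = 1.00 kg m⁻³ over Δz = 116.2 − 41.2 = 75 m.
N² = (9.8/1027.25) × (1.00/75) = 1.2720 × 10⁻⁴ s⁻².
N = √(1.2720 × 10⁻⁴) = 0.011278 rad s⁻¹, so T = 2π/N = 557.12 s = 9.2853 min ≈ 9.29 min.

9.29 min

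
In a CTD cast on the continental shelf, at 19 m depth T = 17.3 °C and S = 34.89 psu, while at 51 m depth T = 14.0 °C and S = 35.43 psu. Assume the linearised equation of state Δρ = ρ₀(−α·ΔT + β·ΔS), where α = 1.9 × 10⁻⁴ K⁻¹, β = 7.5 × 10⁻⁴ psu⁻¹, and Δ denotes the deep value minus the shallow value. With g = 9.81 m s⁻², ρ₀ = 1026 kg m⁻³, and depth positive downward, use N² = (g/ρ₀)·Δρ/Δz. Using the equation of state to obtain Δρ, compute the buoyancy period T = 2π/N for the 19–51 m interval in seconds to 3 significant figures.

353 s

ΔT = -3.3 K, ΔS = +0.54 psu (deep − shallow).
Δρ/ρ₀ = −αΔT + βΔS = 6.27 × 10⁻⁴ + 4.05 × 10⁻⁴ = 1.032 × 10⁻³, so Δρ ≈ 1.059 kg m⁻³.
N² = (g/ρ₀)·Δρ/Δz = g·(Δρ/ρ₀)/Δz = 9.81 × 1.032 × 10⁻³ / 32 = 3.1637 × 10⁻⁴ s⁻².
N = √(3.1637 × 10⁻⁴) = 0.017787 rad s⁻¹ → T = 2π/N = 353.25 s ≈ 353 s.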